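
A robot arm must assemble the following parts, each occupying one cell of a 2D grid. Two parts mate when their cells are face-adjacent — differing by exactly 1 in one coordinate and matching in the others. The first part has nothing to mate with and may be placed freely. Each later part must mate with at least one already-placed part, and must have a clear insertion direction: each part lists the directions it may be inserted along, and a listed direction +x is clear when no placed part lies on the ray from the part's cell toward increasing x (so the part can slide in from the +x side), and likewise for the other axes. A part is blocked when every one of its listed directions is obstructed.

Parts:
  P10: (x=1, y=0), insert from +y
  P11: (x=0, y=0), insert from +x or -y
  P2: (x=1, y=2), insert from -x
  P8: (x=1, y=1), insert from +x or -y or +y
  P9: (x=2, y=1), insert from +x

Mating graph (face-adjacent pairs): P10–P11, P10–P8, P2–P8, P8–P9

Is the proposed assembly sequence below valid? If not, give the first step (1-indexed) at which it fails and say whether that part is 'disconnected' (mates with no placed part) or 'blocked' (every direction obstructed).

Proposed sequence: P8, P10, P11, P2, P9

1. P8@(1, 1) [+x clear] — {P8}
2. P10@(1, 0) — +y all obstructed ⇒ blocked

Invalid at step 2 (blocked)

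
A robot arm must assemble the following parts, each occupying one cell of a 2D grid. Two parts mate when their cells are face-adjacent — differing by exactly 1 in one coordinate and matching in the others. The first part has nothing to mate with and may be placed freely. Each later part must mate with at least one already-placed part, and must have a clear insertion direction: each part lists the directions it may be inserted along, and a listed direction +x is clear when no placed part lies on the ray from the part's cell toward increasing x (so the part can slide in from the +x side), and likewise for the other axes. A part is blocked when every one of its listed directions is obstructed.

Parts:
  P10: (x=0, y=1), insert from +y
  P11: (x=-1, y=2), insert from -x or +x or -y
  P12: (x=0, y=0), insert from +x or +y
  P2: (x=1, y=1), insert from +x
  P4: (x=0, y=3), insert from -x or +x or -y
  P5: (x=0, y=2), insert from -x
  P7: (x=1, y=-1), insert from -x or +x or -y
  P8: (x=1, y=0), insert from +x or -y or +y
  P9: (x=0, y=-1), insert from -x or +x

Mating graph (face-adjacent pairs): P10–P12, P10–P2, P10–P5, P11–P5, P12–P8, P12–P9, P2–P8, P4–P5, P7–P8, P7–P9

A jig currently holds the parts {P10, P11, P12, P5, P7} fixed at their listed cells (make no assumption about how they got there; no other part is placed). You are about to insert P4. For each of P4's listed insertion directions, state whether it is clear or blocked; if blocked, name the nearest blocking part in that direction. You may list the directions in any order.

+x: clear; -x: clear; -y: blocked by P5

-x: ray from P4(0, 3) has no placed part ⇒ clear
+x: ray from P4(0, 3) has no placed part ⇒ clear
-y: nearest on ray is P5@(0, 2) ⇒ blocked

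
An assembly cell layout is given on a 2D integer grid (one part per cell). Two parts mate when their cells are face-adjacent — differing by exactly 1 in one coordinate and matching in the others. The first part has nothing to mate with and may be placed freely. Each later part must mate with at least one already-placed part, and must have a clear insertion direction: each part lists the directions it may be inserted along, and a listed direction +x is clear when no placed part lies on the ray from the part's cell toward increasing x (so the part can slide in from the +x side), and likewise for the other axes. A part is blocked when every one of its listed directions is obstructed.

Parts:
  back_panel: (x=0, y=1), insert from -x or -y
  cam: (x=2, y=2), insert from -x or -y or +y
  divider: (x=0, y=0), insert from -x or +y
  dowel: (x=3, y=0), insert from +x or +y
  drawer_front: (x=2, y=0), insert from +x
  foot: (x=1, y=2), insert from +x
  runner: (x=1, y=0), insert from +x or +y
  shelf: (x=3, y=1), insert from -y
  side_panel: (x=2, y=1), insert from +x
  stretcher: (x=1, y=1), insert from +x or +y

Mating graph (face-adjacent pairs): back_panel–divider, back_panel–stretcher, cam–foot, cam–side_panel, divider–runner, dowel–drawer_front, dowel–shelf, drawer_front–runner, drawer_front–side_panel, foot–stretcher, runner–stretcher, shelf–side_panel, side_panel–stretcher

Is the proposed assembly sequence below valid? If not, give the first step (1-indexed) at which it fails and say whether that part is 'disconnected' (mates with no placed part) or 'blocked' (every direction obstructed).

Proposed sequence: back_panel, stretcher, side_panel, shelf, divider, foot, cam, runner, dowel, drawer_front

1. back_panel@(0, 1) [-x clear] — {back_panel}
2. stretcher@(1, 1) [+x clear] — {back_panel, stretcher}
3. side_panel@(2, 1) [+x clear] — {back_panel, side_panel, stretcher}
4. shelf@(3, 1) [-y clear] — {back_panel, shelf, side_panel, stretcher}
5. divider@(0, 0) [-x clear] — {back_panel, divider, shelf, side_panel, stretcher}
6. foot@(1, 2) [+x clear] — {back_panel, divider, foot, shelf, side_panel, stretcher}
7. cam@(2, 2) [+y clear] — {back_panel, cam, divider, foot, shelf, side_panel, stretcher}
8. runner@(1, 0) [+x clear] — {back_panel, cam, divider, foot, runner, shelf, side_panel, stretcher}
9. dowel@(3, 0) [+x clear] — {back_panel, cam, divider, dowel, foot, runner, shelf, side_panel, stretcher}
10. drawer_front@(2, 0) — +x all obstructed ⇒ blocked

Invalid at step 10 (blocked)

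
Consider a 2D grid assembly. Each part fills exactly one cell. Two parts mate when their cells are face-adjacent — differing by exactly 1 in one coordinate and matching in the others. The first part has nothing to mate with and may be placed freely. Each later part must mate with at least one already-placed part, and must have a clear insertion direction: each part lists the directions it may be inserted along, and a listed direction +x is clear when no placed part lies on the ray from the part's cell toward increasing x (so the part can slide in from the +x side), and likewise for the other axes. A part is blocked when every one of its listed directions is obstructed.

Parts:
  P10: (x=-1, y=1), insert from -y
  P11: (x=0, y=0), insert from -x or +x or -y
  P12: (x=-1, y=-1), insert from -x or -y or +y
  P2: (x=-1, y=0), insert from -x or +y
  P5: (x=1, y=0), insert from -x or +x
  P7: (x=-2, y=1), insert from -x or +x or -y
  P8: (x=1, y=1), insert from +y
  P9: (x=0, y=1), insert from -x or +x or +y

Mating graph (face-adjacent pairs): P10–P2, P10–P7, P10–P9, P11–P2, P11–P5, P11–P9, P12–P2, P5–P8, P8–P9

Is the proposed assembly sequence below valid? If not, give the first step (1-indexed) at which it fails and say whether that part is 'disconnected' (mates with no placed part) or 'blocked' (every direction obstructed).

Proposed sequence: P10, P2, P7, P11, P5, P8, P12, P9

Valid

1. P10@(-1, 1) [-y clear] — {P10}
2. P2@(-1, 0) [-x clear] — {P10, P2}
3. P7@(-2, 1) [-x clear] — {P10, P2, P7}
4. P11@(0, 0) [+x clear] — {P10, P11, P2, P7}
5. P5@(1, 0) [+x clear] — {P10, P11, P2, P5, P7}
6. P8@(1, 1) [+y clear] — {P10, P11, P2, P5, P7, P8}
7. P12@(-1, -1) [-x clear] — {P10, P11, P12, P2, P5, P7, P8}
8. P9@(0, 1) [+y clear] — {P10, P11, P12, P2, P5, P7, P8, P9}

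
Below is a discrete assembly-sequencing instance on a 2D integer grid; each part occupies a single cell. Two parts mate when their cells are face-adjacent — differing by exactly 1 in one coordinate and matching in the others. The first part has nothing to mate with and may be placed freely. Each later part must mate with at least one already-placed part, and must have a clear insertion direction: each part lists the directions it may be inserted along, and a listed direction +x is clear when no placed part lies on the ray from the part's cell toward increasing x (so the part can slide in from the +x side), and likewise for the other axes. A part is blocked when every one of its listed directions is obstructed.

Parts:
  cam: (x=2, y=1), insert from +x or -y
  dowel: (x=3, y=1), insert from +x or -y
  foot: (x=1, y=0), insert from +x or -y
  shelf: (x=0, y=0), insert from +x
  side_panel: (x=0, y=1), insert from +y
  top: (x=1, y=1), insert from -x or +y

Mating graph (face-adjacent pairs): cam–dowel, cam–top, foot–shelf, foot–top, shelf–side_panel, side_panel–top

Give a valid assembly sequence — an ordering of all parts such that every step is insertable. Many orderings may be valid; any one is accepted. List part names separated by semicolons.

cam; dowel; top; side_panel; shelf; foot

1. cam@(2, 1) [+x clear] — {cam}
2. dowel@(3, 1) [+x clear] — {cam, dowel}
3. top@(1, 1) [-x clear] — {cam, dowel, top}
4. side_panel@(0, 1) [+y clear] — {cam, dowel, side_panel, top}
5. shelf@(0, 0) [+x clear] — {cam, dowel, shelf, side_panel, top}
6. foot@(1, 0) [+x clear] — {cam, dowel, foot, shelf, side_panel, top}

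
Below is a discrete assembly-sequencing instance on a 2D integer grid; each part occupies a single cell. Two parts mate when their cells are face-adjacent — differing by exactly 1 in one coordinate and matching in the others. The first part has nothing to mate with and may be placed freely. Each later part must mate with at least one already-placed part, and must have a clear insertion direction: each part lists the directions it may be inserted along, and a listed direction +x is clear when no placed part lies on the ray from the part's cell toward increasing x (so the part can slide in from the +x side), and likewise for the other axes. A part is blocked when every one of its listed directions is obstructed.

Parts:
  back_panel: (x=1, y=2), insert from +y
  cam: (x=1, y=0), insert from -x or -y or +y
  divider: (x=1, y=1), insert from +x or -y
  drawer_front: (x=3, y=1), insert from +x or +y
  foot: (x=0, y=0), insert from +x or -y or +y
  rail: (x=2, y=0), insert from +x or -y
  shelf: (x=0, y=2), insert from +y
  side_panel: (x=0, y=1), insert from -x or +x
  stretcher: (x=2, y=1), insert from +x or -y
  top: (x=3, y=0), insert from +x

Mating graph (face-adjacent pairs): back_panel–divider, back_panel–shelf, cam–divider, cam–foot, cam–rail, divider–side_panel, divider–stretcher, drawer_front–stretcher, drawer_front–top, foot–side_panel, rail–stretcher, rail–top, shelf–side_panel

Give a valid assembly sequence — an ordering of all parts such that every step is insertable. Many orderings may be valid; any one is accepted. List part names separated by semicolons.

side_panel; foot; divider; back_panel; stretcher; drawer_front; rail; shelf; cam; top

1. side_panel@(0, 1) [-x clear] — {side_panel}
2. foot@(0, 0) [+x clear] — {foot, side_panel}
3. divider@(1, 1) [+x clear] — {divider, foot, side_panel}
4. back_panel@(1, 2) [+y clear] — {back_panel, divider, foot, side_panel}
5. stretcher@(2, 1) [+x clear] — {back_panel, divider, foot, side_panel, stretcher}
6. drawer_front@(3, 1) [+x clear] — {back_panel, divider, drawer_front, foot, side_panel, stretcher}
7. rail@(2, 0) [+x clear] — {back_panel, divider, drawer_front, foot, rail, side_panel, stretcher}
8. shelf@(0, 2) [+y clear] — {back_panel, divider, drawer_front, foot, rail, shelf, side_panel, stretcher}
9. cam@(1, 0) [-y clear] — {back_panel, cam, divider, drawer_front, foot, rail, shelf, side_panel, stretcher}
10. top@(3, 0) [+x clear] — {back_panel, cam, divider, drawer_front, foot, rail, shelf, side_panel, stretcher, top}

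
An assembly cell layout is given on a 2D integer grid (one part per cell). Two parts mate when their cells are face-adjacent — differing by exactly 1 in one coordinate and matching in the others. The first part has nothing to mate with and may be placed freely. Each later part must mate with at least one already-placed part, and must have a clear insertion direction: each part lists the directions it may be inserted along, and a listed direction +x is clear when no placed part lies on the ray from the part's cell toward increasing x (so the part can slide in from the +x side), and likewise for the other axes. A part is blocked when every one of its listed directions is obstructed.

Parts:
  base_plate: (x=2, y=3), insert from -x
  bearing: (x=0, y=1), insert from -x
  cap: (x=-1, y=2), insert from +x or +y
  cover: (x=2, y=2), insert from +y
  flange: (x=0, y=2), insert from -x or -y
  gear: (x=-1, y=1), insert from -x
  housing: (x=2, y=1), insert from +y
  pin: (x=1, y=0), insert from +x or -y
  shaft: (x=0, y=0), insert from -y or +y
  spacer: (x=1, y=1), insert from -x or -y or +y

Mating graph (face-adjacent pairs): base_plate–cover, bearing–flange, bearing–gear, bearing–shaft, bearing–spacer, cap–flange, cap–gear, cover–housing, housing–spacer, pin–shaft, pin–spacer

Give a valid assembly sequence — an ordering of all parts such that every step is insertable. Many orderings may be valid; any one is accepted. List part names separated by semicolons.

spacer; pin; shaft; housing; bearing; gear; flange; cover; base_plate; cap

1. spacer@(1, 1) [-x clear] — {spacer}
2. pin@(1, 0) [+x clear] — {pin, spacer}
3. shaft@(0, 0) [-y clear] — {pin, shaft, spacer}
4. housing@(2, 1) [+y clear] — {housing, pin, shaft, spacer}
5. bearing@(0, 1) [-x clear] — {bearing, housing, pin, shaft, spacer}
6. gear@(-1, 1) [-x clear] — {bearing, gear, housing, pin, shaft, spacer}
7. flange@(0, 2) [-x clear] — {bearing, flange, gear, housing, pin, shaft, spacer}
8. cover@(2, 2) [+y clear] — {bearing, cover, flange, gear, housing, pin, shaft, spacer}
9. base_plate@(2, 3) [-x clear] — {base_plate, bearing, cover, flange, gear, housing, pin, shaft, spacer}
10. cap@(-1, 2) [+y clear] — {base_plate, bearing, cap, cover, flange, gear, housing, pin, shaft, spacer}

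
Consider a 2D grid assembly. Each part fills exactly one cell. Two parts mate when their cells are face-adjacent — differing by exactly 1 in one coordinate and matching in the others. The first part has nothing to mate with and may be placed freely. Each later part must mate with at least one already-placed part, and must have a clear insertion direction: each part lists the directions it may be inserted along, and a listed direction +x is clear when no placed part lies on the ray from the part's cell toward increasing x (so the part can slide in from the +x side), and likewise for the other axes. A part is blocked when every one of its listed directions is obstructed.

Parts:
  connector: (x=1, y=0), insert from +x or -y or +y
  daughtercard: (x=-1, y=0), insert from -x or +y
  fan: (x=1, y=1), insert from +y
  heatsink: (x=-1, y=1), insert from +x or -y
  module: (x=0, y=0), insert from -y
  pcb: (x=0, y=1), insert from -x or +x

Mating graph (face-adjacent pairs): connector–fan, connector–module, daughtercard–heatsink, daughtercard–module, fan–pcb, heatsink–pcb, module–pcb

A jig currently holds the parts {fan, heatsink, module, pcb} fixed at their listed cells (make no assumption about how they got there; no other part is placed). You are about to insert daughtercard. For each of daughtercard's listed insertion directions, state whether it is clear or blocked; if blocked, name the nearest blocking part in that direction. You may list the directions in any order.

-x: ray from daughtercard(-1, 0) has no placed part ⇒ clear
+y: nearest on ray is heatsink@(-1, 1) ⇒ blocked

+y: blocked by heatsink; -x: clear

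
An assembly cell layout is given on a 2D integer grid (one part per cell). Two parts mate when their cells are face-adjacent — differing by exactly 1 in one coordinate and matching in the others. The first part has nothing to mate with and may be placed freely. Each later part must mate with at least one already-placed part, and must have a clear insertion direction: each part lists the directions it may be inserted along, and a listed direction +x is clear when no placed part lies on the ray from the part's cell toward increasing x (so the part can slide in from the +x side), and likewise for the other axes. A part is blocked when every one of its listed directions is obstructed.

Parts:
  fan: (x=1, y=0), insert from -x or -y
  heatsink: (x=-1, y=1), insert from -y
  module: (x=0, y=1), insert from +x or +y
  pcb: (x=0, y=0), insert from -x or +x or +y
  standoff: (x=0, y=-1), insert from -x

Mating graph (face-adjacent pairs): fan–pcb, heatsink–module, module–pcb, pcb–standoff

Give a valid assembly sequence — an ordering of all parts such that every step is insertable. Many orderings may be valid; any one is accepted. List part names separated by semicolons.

1. heatsink@(-1, 1) [-y clear] — {heatsink}
2. module@(0, 1) [+x clear] — {heatsink, module}
3. pcb@(0, 0) [-x clear] — {heatsink, module, pcb}
4. standoff@(0, -1) [-x clear] — {heatsink, module, pcb, standoff}
5. fan@(1, 0) [-y clear] — {fan, heatsink, module, pcb, standoff}

heatsink; module; pcb; standoff; fan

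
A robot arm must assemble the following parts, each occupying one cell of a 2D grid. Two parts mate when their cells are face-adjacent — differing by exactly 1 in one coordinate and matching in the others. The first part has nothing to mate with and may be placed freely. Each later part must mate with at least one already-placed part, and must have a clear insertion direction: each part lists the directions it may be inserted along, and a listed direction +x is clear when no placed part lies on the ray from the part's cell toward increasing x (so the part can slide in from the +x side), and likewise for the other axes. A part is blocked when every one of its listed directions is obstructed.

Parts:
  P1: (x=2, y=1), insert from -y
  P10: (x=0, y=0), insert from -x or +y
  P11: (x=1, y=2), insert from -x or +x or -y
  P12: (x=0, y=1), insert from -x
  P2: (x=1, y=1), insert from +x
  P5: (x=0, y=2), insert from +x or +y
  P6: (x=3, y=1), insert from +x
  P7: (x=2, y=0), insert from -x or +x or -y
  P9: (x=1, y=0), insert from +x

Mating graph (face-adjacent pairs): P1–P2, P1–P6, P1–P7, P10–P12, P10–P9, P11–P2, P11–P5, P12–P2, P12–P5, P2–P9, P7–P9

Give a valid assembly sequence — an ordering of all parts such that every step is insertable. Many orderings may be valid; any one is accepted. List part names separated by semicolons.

1. P5@(0, 2) [+x clear] — {P5}
2. P11@(1, 2) [+x clear] — {P11, P5}
3. P2@(1, 1) [+x clear] — {P11, P2, P5}
4. P1@(2, 1) [-y clear] — {P1, P11, P2, P5}
5. P6@(3, 1) [+x clear] — {P1, P11, P2, P5, P6}
6. P12@(0, 1) [-x clear] — {P1, P11, P12, P2, P5, P6}
7. P10@(0, 0) [-x clear] — {P1, P10, P11, P12, P2, P5, P6}
8. P9@(1, 0) [+x clear] — {P1, P10, P11, P12, P2, P5, P6, P9}
9. P7@(2, 0) [+x clear] — {P1, P10, P11, P12, P2, P5, P6, P7, P9}

P5; P11; P2; P1; P6; P12; P10; P9; P7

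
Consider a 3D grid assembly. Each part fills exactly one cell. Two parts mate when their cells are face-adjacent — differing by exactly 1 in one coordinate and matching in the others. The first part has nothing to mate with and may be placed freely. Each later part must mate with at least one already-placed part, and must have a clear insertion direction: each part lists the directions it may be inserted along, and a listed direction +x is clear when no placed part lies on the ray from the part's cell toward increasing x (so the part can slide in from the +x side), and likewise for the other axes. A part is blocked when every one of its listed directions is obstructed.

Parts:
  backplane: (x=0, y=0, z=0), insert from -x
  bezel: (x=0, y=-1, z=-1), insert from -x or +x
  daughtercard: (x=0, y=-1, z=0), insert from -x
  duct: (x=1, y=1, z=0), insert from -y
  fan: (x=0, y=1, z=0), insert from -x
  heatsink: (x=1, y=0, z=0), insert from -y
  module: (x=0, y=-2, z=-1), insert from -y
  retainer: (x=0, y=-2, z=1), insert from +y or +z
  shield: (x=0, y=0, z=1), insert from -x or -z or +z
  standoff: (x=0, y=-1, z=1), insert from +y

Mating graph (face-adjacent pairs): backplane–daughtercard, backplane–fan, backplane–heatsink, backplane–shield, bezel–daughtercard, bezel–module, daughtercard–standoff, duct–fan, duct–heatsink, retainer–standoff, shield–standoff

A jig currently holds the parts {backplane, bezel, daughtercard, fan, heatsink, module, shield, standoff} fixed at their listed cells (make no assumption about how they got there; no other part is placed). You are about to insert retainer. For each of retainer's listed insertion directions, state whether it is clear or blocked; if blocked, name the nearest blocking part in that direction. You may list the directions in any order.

+y: blocked by standoff; +z: clear

+y: nearest on ray is standoff@(0, -1, 1) ⇒ blocked
+z: ray from retainer(0, -2, 1) has no placed part ⇒ clear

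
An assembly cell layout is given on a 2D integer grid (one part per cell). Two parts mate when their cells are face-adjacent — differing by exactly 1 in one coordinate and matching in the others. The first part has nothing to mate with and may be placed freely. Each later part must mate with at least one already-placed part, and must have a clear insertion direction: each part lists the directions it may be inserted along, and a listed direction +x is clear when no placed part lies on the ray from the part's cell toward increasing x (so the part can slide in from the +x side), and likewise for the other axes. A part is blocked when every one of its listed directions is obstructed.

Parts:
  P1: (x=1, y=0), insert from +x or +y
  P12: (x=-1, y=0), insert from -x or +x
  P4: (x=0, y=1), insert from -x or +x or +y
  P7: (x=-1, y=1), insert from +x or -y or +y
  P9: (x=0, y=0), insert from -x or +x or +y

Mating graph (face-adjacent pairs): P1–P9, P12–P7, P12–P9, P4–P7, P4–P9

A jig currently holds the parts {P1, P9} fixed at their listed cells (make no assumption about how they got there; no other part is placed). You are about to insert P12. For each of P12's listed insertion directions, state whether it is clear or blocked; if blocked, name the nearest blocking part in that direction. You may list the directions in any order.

-x: ray from P12(-1, 0) has no placed part ⇒ clear
+x: nearest on ray is P9@(0, 0) ⇒ blocked

+x: blocked by P9; -x: clear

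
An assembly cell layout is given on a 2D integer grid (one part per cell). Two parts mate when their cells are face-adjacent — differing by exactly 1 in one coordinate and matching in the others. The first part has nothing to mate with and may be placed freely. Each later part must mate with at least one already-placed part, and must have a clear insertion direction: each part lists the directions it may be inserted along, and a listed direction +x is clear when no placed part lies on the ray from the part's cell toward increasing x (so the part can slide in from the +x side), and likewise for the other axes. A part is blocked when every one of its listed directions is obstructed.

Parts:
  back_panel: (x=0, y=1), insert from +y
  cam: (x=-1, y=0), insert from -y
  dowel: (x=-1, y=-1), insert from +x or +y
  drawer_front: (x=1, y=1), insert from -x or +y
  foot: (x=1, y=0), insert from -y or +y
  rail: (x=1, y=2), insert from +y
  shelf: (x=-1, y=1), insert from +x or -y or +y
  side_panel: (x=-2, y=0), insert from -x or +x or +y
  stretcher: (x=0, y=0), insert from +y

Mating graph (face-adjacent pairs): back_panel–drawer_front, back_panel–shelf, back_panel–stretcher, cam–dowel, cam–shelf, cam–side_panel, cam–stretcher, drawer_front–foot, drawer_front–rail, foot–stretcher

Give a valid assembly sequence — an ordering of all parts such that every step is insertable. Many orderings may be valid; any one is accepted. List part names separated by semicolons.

1. rail@(1, 2) [+y clear] — {rail}
2. drawer_front@(1, 1) [-x clear] — {drawer_front, rail}
3. foot@(1, 0) [-y clear] — {drawer_front, foot, rail}
4. stretcher@(0, 0) [+y clear] — {drawer_front, foot, rail, stretcher}
5. back_panel@(0, 1) [+y clear] — {back_panel, drawer_front, foot, rail, stretcher}
6. cam@(-1, 0) [-y clear] — {back_panel, cam, drawer_front, foot, rail, stretcher}
7. dowel@(-1, -1) [+x clear] — {back_panel, cam, dowel, drawer_front, foot, rail, stretcher}
8. side_panel@(-2, 0) [-x clear] — {back_panel, cam, dowel, drawer_front, foot, rail, side_panel, stretcher}
9. shelf@(-1, 1) [+y clear] — {back_panel, cam, dowel, drawer_front, foot, rail, shelf, side_panel, stretcher}

rail; drawer_front; foot; stretcher; back_panel; cam; dowel; side_panel; shelf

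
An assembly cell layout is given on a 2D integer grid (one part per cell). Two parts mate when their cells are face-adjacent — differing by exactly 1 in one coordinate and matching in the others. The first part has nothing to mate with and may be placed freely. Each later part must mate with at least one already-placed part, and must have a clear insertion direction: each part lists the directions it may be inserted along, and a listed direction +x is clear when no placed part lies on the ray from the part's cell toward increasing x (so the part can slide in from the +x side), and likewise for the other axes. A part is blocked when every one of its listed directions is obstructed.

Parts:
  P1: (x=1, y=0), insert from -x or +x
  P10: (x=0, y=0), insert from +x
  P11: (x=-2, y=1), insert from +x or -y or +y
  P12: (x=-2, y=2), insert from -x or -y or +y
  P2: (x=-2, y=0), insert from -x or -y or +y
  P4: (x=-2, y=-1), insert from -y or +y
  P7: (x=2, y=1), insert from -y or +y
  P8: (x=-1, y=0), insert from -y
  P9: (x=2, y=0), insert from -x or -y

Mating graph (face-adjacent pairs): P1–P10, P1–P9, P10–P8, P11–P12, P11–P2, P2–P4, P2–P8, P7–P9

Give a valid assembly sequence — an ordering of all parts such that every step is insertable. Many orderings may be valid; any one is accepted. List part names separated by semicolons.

P4; P2; P11; P12; P8; P10; P1; P9; P7

1. P4@(-2, -1) [-y clear] — {P4}
2. P2@(-2, 0) [-x clear] — {P2, P4}
3. P11@(-2, 1) [+x clear] — {P11, P2, P4}
4. P12@(-2, 2) [-x clear] — {P11, P12, P2, P4}
5. P8@(-1, 0) [-y clear] — {P11, P12, P2, P4, P8}
6. P10@(0, 0) [+x clear] — {P10, P11, P12, P2, P4, P8}
7. P1@(1, 0) [+x clear] — {P1, P10, P11, P12, P2, P4, P8}
8. P9@(2, 0) [-y clear] — {P1, P10, P11, P12, P2, P4, P8, P9}
9. P7@(2, 1) [+y clear] — {P1, P10, P11, P12, P2, P4, P7, P8, P9}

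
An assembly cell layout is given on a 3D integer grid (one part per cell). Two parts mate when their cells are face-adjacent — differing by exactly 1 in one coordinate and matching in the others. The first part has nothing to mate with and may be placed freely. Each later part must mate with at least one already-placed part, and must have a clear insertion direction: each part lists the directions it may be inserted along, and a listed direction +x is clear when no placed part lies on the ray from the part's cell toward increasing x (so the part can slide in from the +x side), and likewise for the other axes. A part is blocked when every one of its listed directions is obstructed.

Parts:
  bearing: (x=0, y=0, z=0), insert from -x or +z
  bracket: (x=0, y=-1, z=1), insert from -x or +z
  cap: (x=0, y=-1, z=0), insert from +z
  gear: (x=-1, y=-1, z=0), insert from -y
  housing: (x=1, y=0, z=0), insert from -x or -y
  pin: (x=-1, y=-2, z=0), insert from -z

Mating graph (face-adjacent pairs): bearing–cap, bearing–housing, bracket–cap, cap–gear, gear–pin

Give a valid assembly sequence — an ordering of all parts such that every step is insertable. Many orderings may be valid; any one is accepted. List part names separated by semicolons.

1. cap@(0, -1, 0) [+z clear] — {cap}
2. bracket@(0, -1, 1) [-x clear] — {bracket, cap}
3. gear@(-1, -1, 0) [-y clear] — {bracket, cap, gear}
4. pin@(-1, -2, 0) [-z clear] — {bracket, cap, gear, pin}
5. bearing@(0, 0, 0) [-x clear] — {bearing, bracket, cap, gear, pin}
6. housing@(1, 0, 0) [-y clear] — {bearing, bracket, cap, gear, housing, pin}

cap; bracket; gear; pin; bearing; housing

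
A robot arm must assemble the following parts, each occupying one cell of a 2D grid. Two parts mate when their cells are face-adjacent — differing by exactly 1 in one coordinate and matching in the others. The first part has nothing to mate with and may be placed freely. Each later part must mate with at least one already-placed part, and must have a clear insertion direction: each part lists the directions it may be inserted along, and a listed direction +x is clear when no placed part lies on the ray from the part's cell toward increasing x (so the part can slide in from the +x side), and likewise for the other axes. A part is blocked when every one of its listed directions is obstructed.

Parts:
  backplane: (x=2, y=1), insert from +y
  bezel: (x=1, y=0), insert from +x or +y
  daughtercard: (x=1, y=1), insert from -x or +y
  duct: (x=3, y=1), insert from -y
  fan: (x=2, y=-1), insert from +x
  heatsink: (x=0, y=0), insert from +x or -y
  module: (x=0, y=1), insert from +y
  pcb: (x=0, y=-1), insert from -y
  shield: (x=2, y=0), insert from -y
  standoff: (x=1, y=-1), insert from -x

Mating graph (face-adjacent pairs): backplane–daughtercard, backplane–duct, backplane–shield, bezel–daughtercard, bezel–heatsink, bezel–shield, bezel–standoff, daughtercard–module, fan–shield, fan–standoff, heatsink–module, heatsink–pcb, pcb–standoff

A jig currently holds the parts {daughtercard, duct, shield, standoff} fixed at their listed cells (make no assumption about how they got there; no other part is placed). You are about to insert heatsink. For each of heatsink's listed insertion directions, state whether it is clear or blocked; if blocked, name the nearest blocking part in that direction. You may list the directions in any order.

+x: blocked by shield; -y: clear

+x: nearest on ray is shield@(2, 0) ⇒ blocked
-y: ray from heatsink(0, 0) has no placed part ⇒ clear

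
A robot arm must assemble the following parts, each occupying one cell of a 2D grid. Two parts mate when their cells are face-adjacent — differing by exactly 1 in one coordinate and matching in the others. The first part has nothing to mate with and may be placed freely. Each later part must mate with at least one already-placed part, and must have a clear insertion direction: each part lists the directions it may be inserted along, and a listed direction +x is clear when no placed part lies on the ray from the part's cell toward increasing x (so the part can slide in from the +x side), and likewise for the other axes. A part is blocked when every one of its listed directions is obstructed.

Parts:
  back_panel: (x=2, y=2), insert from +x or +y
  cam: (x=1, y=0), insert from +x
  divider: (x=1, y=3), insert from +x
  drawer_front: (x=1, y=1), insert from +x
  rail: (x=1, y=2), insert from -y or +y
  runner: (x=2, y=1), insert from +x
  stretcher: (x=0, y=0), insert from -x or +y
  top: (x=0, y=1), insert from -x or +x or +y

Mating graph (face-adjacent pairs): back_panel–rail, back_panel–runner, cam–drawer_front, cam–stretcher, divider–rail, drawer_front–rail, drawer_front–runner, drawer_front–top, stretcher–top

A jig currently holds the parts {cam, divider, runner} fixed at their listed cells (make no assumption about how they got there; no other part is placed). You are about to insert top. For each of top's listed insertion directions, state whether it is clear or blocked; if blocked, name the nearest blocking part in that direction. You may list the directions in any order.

+x: blocked by runner; +y: clear; -x: clear

-x: ray from top(0, 1) has no placed part ⇒ clear
+x: nearest on ray is runner@(2, 1) ⇒ blocked
+y: ray from top(0, 1) has no placed part ⇒ clear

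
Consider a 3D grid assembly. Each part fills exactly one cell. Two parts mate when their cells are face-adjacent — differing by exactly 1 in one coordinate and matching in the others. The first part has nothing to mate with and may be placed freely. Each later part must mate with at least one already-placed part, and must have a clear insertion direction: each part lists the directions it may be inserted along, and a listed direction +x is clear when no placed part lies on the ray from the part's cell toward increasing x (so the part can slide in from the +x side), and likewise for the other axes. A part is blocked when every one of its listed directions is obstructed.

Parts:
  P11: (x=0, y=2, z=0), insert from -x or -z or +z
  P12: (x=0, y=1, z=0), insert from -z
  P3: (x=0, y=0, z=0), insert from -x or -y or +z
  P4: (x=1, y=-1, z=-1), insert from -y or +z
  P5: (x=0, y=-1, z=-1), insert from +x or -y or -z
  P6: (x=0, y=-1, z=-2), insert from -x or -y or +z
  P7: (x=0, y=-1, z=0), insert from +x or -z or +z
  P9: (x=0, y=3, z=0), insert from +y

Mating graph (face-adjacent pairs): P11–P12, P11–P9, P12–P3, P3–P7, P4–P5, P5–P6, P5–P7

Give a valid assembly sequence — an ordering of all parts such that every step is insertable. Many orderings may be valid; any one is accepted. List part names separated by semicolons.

1. P6@(0, -1, -2) [-x clear] — {P6}
2. P5@(0, -1, -1) [+x clear] — {P5, P6}
3. P4@(1, -1, -1) [-y clear] — {P4, P5, P6}
4. P7@(0, -1, 0) [+x clear] — {P4, P5, P6, P7}
5. P3@(0, 0, 0) [-x clear] — {P3, P4, P5, P6, P7}
6. P12@(0, 1, 0) [-z clear] — {P12, P3, P4, P5, P6, P7}
7. P11@(0, 2, 0) [-x clear] — {P11, P12, P3, P4, P5, P6, P7}
8. P9@(0, 3, 0) [+y clear] — {P11, P12, P3, P4, P5, P6, P7, P9}

P6; P5; P4; P7; P3; P12; P11; P9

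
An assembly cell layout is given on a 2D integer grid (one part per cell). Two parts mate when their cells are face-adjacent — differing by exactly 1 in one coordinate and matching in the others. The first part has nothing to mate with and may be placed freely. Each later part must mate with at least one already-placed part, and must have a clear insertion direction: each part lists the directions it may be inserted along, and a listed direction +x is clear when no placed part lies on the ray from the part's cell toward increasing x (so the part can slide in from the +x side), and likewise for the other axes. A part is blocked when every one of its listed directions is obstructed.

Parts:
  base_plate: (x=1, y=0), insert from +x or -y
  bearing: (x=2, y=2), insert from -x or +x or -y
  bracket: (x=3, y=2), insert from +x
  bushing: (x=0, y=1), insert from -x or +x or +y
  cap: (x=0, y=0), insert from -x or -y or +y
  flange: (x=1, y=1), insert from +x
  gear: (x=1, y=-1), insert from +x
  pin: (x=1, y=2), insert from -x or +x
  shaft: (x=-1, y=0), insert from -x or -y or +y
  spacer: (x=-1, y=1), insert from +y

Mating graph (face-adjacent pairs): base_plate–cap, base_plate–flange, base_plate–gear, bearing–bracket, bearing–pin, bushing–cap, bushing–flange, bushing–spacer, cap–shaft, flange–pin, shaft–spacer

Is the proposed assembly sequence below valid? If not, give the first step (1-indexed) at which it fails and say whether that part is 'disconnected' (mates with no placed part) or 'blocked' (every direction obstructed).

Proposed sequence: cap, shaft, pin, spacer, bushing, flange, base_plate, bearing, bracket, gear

Invalid at step 3 (disconnected)

1. cap@(0, 0) [-x clear] — {cap}
2. shaft@(-1, 0) [-x clear] — {cap, shaft}
3. pin@(1, 2) — no placed neighbour ⇒ disconnected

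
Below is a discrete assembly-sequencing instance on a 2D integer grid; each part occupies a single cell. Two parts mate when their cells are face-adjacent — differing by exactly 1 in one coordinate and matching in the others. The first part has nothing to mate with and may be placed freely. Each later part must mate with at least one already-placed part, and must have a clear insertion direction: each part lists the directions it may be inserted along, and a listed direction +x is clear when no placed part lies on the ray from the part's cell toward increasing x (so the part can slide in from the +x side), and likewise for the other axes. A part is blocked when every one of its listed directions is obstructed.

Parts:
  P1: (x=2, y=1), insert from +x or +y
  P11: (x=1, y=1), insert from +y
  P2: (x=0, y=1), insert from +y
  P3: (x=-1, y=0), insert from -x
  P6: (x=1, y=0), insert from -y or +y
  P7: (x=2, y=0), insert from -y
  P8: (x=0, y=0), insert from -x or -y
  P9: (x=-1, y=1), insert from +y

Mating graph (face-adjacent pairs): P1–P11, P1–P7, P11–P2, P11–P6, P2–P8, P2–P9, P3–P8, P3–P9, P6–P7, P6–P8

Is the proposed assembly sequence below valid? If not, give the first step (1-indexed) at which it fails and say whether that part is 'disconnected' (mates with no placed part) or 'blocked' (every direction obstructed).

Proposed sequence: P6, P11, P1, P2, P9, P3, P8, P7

Valid

1. P6@(1, 0) [-y clear] — {P6}
2. P11@(1, 1) [+y clear] — {P11, P6}
3. P1@(2, 1) [+x clear] — {P1, P11, P6}
4. P2@(0, 1) [+y clear] — {P1, P11, P2, P6}
5. P9@(-1, 1) [+y clear] — {P1, P11, P2, P6, P9}
6. P3@(-1, 0) [-x clear] — {P1, P11, P2, P3, P6, P9}
7. P8@(0, 0) [-y clear] — {P1, P11, P2, P3, P6, P8, P9}
8. P7@(2, 0) [-y clear] — {P1, P11, P2, P3, P6, P7, P8, P9}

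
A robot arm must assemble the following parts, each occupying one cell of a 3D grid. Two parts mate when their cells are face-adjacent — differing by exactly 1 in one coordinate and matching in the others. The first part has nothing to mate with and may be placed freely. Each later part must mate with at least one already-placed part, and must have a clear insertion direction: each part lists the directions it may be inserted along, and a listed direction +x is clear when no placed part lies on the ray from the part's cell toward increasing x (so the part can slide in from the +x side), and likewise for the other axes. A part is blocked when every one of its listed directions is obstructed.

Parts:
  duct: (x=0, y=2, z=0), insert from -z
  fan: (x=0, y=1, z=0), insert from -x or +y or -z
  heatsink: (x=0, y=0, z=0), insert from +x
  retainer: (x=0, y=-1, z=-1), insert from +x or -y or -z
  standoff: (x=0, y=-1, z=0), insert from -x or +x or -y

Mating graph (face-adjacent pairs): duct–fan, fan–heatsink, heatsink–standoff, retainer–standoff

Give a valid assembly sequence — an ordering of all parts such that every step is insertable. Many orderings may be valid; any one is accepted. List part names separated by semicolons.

1. duct@(0, 2, 0) [-z clear] — {duct}
2. fan@(0, 1, 0) [-x clear] — {duct, fan}
3. heatsink@(0, 0, 0) [+x clear] — {duct, fan, heatsink}
4. standoff@(0, -1, 0) [-x clear] — {duct, fan, heatsink, standoff}
5. retainer@(0, -1, -1) [+x clear] — {duct, fan, heatsink, retainer, standoff}

duct; fan; heatsink; standoff; retainer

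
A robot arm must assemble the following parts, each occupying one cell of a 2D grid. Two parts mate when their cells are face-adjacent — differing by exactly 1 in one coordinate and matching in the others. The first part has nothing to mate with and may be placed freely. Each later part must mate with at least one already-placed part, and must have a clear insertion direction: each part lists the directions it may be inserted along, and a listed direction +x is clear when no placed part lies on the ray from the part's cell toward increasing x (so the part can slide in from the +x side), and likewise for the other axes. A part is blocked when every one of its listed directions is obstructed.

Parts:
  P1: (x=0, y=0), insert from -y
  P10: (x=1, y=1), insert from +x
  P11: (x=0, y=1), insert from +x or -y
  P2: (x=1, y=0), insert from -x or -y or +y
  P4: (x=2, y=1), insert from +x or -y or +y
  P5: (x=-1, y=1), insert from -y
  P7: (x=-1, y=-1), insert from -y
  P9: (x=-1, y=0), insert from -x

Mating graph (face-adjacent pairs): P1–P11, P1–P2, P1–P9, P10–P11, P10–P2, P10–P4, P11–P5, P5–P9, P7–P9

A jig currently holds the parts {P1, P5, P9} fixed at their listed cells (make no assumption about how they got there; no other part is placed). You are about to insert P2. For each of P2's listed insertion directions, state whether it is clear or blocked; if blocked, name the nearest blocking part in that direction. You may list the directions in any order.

-x: nearest on ray is P1@(0, 0) ⇒ blocked
-y: ray from P2(1, 0) has no placed part ⇒ clear
+y: ray from P2(1, 0) has no placed part ⇒ clear

+y: clear; -x: blocked by P1; -y: clear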